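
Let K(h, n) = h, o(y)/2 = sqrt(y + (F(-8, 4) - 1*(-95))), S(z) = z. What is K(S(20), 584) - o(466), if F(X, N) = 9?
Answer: 20 - 2*sqrt(570) ≈ -27.749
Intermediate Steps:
o(y) = 2*sqrt(104 + y) (o(y) = 2*sqrt(y + (9 - 1*(-95))) = 2*sqrt(y + (9 + 95)) = 2*sqrt(y + 104) = 2*sqrt(104 + y))
K(S(20), 584) - o(466) = 20 - 2*sqrt(104 + 466) = 20 - 2*sqrt(570)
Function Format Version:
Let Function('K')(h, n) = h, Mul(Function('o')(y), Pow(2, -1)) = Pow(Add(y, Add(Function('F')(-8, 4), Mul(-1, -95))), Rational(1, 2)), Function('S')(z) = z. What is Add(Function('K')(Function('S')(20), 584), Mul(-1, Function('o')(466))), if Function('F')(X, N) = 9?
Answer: Add(20, Mul(-2, Pow(570, Rational(1, 2)))) ≈ -27.749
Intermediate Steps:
Function('o')(y) = Mul(2, Pow(Add(104, y), Rational(1, 2))) (Function('o')(y) = Mul(2, Pow(Add(y, Add(9, Mul(-1, -95))), Rational(1, 2))) = Mul(2, Pow(Add(y, Add(9, 95)), Rational(1, 2))) = Mul(2, Pow(Add(y, 104), Rational(1, 2))) = Mul(2, Pow(Add(104, y), Rational(1, 2))))
Add(Function('K')(Function('S')(20), 584), Mul(-1, Function('o')(466))) = Add(20, Mul(-1, Mul(2, Pow(Add(104, 466), Rational(1, 2))))) = Add(20, Mul(-1, Mul(2, Pow(570, Rational(1, 2))))) = Add(20, Mul(-2, Pow(570, Rational(1, 2))))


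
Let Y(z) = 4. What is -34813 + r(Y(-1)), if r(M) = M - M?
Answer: -34813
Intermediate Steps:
r(M) = 0
-34813 + r(Y(-1)) = -34813 + 0 = -34813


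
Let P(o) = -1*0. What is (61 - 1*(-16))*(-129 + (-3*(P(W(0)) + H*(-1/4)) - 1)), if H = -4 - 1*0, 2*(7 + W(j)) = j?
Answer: -10241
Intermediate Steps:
W(j) = -7 + j/2
H = -4 (H = -4 + 0 = -4)
P(o) = 0
(61 - 1*(-16))*(-129 + (-3*(P(W(0)) + H*(-1/4)) - 1)) = (61 - 1*(-16))*(-129 + (-3*(0 - (-4)/4) - 1)) = (61 + 16)*(-129 + (-3*(0 - (-4)/4) - 1)) = 77*(-129 + (-3*(0 - 4*(-¼)) - 1)) = 77*(-129 + (-3*(0 + 1) - 1)) = 77*(-129 + (-3*1 - 1)) = 77*(-129 + (-3 - 1)) = 77*(-129 - 4) = 77*(-133) = -10241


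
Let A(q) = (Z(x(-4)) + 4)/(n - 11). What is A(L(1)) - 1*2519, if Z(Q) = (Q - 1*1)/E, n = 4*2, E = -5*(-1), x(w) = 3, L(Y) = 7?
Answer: -37807/15 ≈ -2520.5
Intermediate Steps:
E = 5
n = 8
Z(Q) = -⅕ + Q/5 (Z(Q) = (Q - 1*1)/5 = (Q - 1)*(⅕) = (-1 + Q)*(⅕) = -⅕ + Q/5)
A(q) = -22/15 (A(q) = ((-⅕ + (⅕)*3) + 4)/(8 - 11) = ((-⅕ + ⅗) + 4)/(-3) = (⅖ + 4)*(-⅓) = (22/5)*(-⅓) = -22/15)
A(L(1)) - 1*2519 = -22/15 - 1*2519 = -22/15 - 2519 = -37807/15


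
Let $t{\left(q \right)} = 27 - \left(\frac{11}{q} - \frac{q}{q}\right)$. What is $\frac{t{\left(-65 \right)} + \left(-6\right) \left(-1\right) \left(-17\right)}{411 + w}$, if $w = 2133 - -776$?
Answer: $- \frac{4799}{215800} \approx -0.022238$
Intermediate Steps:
$t{\left(q \right)} = 28 - \frac{11}{q}$ ($t{\left(q \right)} = 27 + \left(1 - \frac{11}{q}\right) = 28 - \frac{11}{q}$)
$w = 2909$ ($w = 2133 + 776 = 2909$)
$\frac{t{\left(-65 \right)} + \left(-6\right) \left(-1\right) \left(-17\right)}{411 + w} = \frac{\left(28 - \frac{11}{-65}\right) + \left(-6\right) \left(-1\right) \left(-17\right)}{411 + 2909} = \frac{\left(28 - - \frac{11}{65}\right) + 6 \left(-17\right)}{3320} = \left(\left(28 + \frac{11}{65}\right) - 102\right) \frac{1}{3320} = \left(\frac{1831}{65} - 102\right) \frac{1}{3320} = \left(- \frac{4799}{65}\right) \frac{1}{3320} = - \frac{4799}{215800}$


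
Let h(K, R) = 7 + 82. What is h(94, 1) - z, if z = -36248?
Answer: 36337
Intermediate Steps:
h(K, R) = 89
h(94, 1) - z = 89 - 1*(-36248) = 89 + 36248 = 36337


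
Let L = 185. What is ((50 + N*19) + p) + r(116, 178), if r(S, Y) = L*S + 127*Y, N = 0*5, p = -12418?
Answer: 31698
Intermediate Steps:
N = 0
r(S, Y) = 127*Y + 185*S (r(S, Y) = 185*S + 127*Y = 127*Y + 185*S)
((50 + N*19) + p) + r(116, 178) = ((50 + 0*19) - 12418) + (127*178 + 185*116) = ((50 + 0) - 12418) + (22606 + 21460) = (50 - 12418) + 44066 = -12368 + 44066 = 31698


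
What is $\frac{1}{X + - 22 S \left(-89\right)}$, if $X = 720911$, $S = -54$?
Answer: $\frac{1}{615179} \approx 1.6255 \cdot 10^{-6}$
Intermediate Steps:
$\frac{1}{X + - 22 S \left(-89\right)} = \frac{1}{720911 + \left(-22\right) \left(-54\right) \left(-89\right)} = \frac{1}{720911 + 1188 \left(-89\right)} = \frac{1}{720911 - 105732} = \frac{1}{615179}$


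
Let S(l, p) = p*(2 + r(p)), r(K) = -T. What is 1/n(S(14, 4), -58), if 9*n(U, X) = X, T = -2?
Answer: -9/58 ≈ -0.15517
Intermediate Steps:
r(K) = 2 (r(K) = -1*(-2) = 2)
S(l, p) = 4*p (S(l, p) = p*(2 + 2) = p*4 = 4*p)
n(U, X) = X/9
1/n(S(14, 4), -58) = 1/((⅑)*(-58)) = 1/(-58/9) = -9/58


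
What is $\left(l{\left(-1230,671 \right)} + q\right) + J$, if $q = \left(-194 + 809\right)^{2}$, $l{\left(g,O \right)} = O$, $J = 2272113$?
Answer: $2651009$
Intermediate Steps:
$q = 378225$ ($q = 615^{2} = 378225$)
$\left(l{\left(-1230,671 \right)} + q\right) + J = \left(671 + 378225\right) + 2272113 = 378896 + 2272113 = 2651009$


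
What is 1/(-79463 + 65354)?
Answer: -1/14109 ≈ -7.0877e-5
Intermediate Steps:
1/(-79463 + 65354) = 1/(-14109) = -1/14109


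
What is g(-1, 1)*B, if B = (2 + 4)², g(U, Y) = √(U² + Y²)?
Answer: 36*√2 ≈ 50.912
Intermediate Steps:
B = 36 (B = 6² = 36)
g(-1, 1)*B = √((-1)² + 1²)*36 = √(1 + 1)*36 = √2*36 = 36*√2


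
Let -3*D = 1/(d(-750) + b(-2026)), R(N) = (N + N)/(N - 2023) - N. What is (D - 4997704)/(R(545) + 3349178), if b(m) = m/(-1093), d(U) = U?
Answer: -9060308134320305/6070715698575624 ≈ -1.4925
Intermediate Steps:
b(m) = -m/1093 (b(m) = m*(-1/1093) = -m/1093)
R(N) = -N + 2*N/(-2023 + N) (R(N) = (2*N)/(-2023 + N) - N = 2*N/(-2023 + N) - N = -N + 2*N/(-2023 + N))
D = 1093/2453172 (D = -1/(3*(-750 - 1/1093*(-2026))) = -1/(3*(-750 + 2026/1093)) = -1/(3*(-817724/1093)) = -⅓*(-1093/817724) = 1093/2453172 ≈ 0.00044555)
(D - 4997704)/(R(545) + 3349178) = (1093/2453172 - 4997704)/(545*(2025 - 1*545)/(-2023 + 545) + 3349178) = -12260227515995/(2453172*(545*(2025 - 545)/(-1478) + 3349178)) = -12260227515995/(2453172*(545*(-1/1478)*1480 + 3349178)) = -12260227515995/(2453172*(-403300/739 + 3349178)) = -12260227515995/(2453172*2474639242/739) = -12260227515995/2453172*739/2474639242 = -9060308134320305/6070715698575624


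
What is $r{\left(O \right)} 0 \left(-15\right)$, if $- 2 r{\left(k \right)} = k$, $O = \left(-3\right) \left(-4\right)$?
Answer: $0$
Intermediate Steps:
$O = 12$
$r{\left(k \right)} = - \frac{k}{2}$
$r{\left(O \right)} 0 \left(-15\right) = \left(- \frac{1}{2}\right) 12 \cdot 0 \left(-15\right) = \left(-6\right) 0 \left(-15\right) = 0 \left(-15\right) = 0$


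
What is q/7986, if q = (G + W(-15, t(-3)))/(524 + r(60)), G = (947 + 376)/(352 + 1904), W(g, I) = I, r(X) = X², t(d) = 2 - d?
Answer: 4201/24766566528 ≈ 1.6962e-7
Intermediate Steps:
G = 441/752 (G = 1323/2256 = 1323*(1/2256) = 441/752 ≈ 0.58644)
q = 4201/3101248 (q = (441/752 + (2 - 1*(-3)))/(524 + 60²) = (441/752 + (2 + 3))/(524 + 3600) = (441/752 + 5)/4124 = (4201/752)*(1/4124) = 4201/3101248 ≈ 0.0013546)
q/7986 = (4201/3101248)/7986 = (4201/3101248)*(1/7986) = 4201/24766566528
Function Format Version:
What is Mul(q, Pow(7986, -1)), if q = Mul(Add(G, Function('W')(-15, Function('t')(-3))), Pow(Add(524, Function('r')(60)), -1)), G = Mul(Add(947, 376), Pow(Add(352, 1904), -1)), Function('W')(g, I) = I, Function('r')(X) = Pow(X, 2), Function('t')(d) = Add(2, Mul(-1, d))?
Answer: Rational(4201, 24766566528) ≈ 1.6962e-7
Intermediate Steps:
G = Rational(441, 752) (G = Mul(1323, Pow(2256, -1)) = Mul(1323, Rational(1, 2256)) = Rational(441, 752) ≈ 0.58644)
q = Rational(4201, 3101248) (q = Mul(Add(Rational(441, 752), Add(2, Mul(-1, -3))), Pow(Add(524, Pow(60, 2)), -1)) = Mul(Add(Rational(441, 752), Add(2, 3)), Pow(Add(524, 3600), -1)) = Mul(Add(Rational(441, 752), 5), Pow(4124, -1)) = Mul(Rational(4201, 752), Rational(1, 4124)) = Rational(4201, 3101248) ≈ 0.0013546)
Mul(q, Pow(7986, -1)) = Mul(Rational(4201, 3101248), Pow(7986, -1)) = Mul(Rational(4201, 3101248), Rational(1, 7986)) = Rational(4201, 24766566528)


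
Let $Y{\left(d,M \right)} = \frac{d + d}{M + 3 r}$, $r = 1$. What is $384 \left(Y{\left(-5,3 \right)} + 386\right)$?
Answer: $147584$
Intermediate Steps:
$Y{\left(d,M \right)} = \frac{2 d}{3 + M}$ ($Y{\left(d,M \right)} = \frac{d + d}{M + 3 \cdot 1} = \frac{2 d}{M + 3} = \frac{2 d}{3 + M}$)
$384 \left(Y{\left(-5,3 \right)} + 386\right) = 384 \left(2 \left(-5\right) \frac{1}{3 + 3} + 386\right) = 384 \left(2 \left(-5\right) \frac{1}{6} + 386\right) = 384 \left(- \frac{5}{3} + 386\right) = 384 \cdot \frac{1153}{3} = 147584$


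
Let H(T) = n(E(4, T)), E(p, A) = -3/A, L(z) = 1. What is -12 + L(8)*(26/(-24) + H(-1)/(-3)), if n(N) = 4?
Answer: -173/12 ≈ -14.417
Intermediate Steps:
H(T) = 4
-12 + L(8)*(26/(-24) + H(-1)/(-3)) = -12 + 1*(26/(-24) + 4/(-3)) = -12 + 1*(26*(-1/24) + 4*(-⅓)) = -12 + 1*(-13/12 - 4/3) = -12 + 1*(-29/12) = -12 - 29/12 = -173/12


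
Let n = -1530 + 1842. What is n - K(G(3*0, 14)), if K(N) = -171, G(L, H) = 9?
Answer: 483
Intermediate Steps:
n = 312
n - K(G(3*0, 14)) = 312 - 1*(-171) = 312 + 171 = 483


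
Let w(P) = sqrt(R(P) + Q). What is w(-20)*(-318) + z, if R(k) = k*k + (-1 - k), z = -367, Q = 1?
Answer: -367 - 636*sqrt(105) ≈ -6884.1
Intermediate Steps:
R(k) = -1 + k**2 - k (R(k) = k**2 + (-1 - k) = -1 + k**2 - k)
w(P) = sqrt(P**2 - P) (w(P) = sqrt((-1 + P**2 - P) + 1) = sqrt(P**2 - P))
w(-20)*(-318) + z = sqrt(-20*(-1 - 20))*(-318) - 367 = sqrt(-20*(-21))*(-318) - 367 = sqrt(420)*(-318) - 367 = (2*sqrt(105))*(-318) - 367 = -636*sqrt(105) - 367 = -367 - 636*sqrt(105)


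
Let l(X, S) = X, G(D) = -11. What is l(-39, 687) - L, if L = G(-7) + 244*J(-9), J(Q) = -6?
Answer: 1436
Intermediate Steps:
L = -1475 (L = -11 + 244*(-6) = -11 - 1464 = -1475)
l(-39, 687) - L = -39 - 1*(-1475) = -39 + 1475 = 1436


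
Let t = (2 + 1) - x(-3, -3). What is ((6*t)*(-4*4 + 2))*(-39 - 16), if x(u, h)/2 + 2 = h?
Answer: 60060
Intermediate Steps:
x(u, h) = -4 + 2*h
t = 13 (t = (2 + 1) - (-4 + 2*(-3)) = 3 - (-4 - 6) = 3 - 1*(-10) = 3 + 10 = 13)
((6*t)*(-4*4 + 2))*(-39 - 16) = ((6*13)*(-4*4 + 2))*(-39 - 16) = (78*(-16 + 2))*(-55) = (78*(-14))*(-55) = -1092*(-55) = 60060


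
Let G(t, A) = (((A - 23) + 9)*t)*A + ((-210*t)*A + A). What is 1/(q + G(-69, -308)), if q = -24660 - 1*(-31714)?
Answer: -1/11299318 ≈ -8.8501e-8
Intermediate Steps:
q = 7054 (q = -24660 + 31714 = 7054)
G(t, A) = A - 210*A*t + A*t*(-14 + A) (G(t, A) = (((-23 + A) + 9)*t)*A + (-210*A*t + A) = ((-14 + A)*t)*A + (A - 210*A*t) = (t*(-14 + A))*A + (A - 210*A*t) = A*t*(-14 + A) + (A - 210*A*t) = A - 210*A*t + A*t*(-14 + A))
1/(q + G(-69, -308)) = 1/(7054 - 308*(1 - 224*(-69) - 308*(-69))) = 1/(7054 - 308*(1 + 15456 + 21252)) = 1/(7054 - 308*36709) = 1/(7054 - 11306372) = 1/(-11299318) = -1/11299318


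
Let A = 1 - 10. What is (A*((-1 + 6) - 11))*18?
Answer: 972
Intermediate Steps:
A = -9
(A*((-1 + 6) - 11))*18 = -9*((-1 + 6) - 11)*18 = -9*(5 - 11)*18 = -9*(-6)*18 = 54*18 = 972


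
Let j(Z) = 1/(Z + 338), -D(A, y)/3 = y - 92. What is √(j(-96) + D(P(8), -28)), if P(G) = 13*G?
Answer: √174242/22 ≈ 18.974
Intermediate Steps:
D(A, y) = 276 - 3*y (D(A, y) = -3*(y - 92) = -3*(-92 + y) = 276 - 3*y)
j(Z) = 1/(338 + Z)
√(j(-96) + D(P(8), -28)) = √(1/(338 - 96) + (276 - 3*(-28))) = √(1/242 + (276 + 84)) = √(1/242 + 360) = √(87121/242) = √174242/22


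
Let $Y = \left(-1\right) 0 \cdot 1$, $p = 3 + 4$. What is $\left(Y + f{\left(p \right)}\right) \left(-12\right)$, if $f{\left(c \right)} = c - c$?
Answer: $0$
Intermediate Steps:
$p = 7$
$Y = 0$ ($Y = 0 \cdot 1 = 0$)
$f{\left(c \right)} = 0$
$\left(Y + f{\left(p \right)}\right) \left(-12\right) = \left(0 + 0\right) \left(-12\right) = 0 \left(-12\right) = 0$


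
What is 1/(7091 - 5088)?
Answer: 1/2003 ≈ 0.00049925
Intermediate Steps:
1/(7091 - 5088) = 1/2003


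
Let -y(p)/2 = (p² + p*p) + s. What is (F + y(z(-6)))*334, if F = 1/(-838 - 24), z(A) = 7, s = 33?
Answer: -37716115/431 ≈ -87508.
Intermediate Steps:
y(p) = -66 - 4*p² (y(p) = -2*((p² + p*p) + 33) = -2*((p² + p²) + 33) = -2*(2*p² + 33) = -2*(33 + 2*p²) = -66 - 4*p²)
F = -1/862 (F = 1/(-862) = -1/862 ≈ -0.0011601)
(F + y(z(-6)))*334 = (-1/862 + (-66 - 4*7²))*334 = (-1/862 + (-66 - 4*49))*334 = (-1/862 + (-66 - 196))*334 = (-1/862 - 262)*334 = -225845/862*334 = -37716115/431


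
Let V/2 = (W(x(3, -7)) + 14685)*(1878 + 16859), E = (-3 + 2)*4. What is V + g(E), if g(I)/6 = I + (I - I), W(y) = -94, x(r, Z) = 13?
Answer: 546783110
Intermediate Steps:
E = -4 (E = -1*4 = -4)
g(I) = 6*I (g(I) = 6*(I + (I - I)) = 6*(I + 0) = 6*I)
V = 546783134 (V = 2*((-94 + 14685)*(1878 + 16859)) = 2*(14591*18737) = 2*273391567 = 546783134)
V + g(E) = 546783134 + 6*(-4) = 546783134 - 24 = 546783110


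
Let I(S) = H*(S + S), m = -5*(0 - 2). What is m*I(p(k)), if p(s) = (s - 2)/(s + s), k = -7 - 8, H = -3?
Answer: -34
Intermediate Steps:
k = -15
p(s) = (-2 + s)/(2*s) (p(s) = (-2 + s)/((2*s)) = (-2 + s)*(1/(2*s)) = (-2 + s)/(2*s))
m = 10 (m = -5*(-2) = 10)
I(S) = -6*S (I(S) = -3*(S + S) = -6*S)
m*I(p(k)) = 10*(-3*(-2 - 15)/(-15)) = 10*(-3*(-1)*(-17)/15) = 10*(-6*17/30) = 10*(-17/5) = -34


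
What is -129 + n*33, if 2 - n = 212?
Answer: -7059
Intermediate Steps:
n = -210 (n = 2 - 1*212 = 2 - 212 = -210)
-129 + n*33 = -129 - 210*33 = -129 - 6930 = -7059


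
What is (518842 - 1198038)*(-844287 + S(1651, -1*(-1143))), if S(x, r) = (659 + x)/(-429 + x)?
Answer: 350368827365592/611 ≈ 5.7343e+11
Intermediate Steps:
S(x, r) = (659 + x)/(-429 + x)
(518842 - 1198038)*(-844287 + S(1651, -1*(-1143))) = (518842 - 1198038)*(-844287 + (659 + 1651)/(-429 + 1651)) = -679196*(-844287 + 2310/1222) = -679196*(-844287 + (1/1222)*2310) = -679196*(-844287 + 1155/611) = -679196*(-515858202/611) = 350368827365592/611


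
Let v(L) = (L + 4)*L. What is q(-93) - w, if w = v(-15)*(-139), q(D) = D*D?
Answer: 31584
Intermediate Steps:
v(L) = L*(4 + L) (v(L) = (4 + L)*L = L*(4 + L))
q(D) = D**2
w = -22935 (w = -15*(4 - 15)*(-139) = -15*(-11)*(-139) = 165*(-139) = -22935)
q(-93) - w = (-93)**2 - 1*(-22935) = 8649 + 22935 = 31584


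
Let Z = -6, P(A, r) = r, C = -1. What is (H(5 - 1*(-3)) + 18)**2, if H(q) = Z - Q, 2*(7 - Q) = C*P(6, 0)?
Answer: 25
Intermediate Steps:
Q = 7 (Q = 7 - (-1)*0/2 = 7 - 1/2*0 = 7 + 0 = 7)
H(q) = -13 (H(q) = -6 - 1*7 = -6 - 7 = -13)
(H(5 - 1*(-3)) + 18)**2 = (-13 + 18)**2 = 5**2 = 25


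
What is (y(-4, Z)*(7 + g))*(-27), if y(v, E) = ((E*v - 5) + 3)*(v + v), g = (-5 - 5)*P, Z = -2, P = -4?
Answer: 60912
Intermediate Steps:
g = 40 (g = (-5 - 5)*(-4) = -10*(-4) = 40)
y(v, E) = 2*v*(-2 + E*v) (y(v, E) = ((-5 + E*v) + 3)*(2*v) = (-2 + E*v)*(2*v) = 2*v*(-2 + E*v))
(y(-4, Z)*(7 + g))*(-27) = ((2*(-4)*(-2 - 2*(-4)))*(7 + 40))*(-27) = ((2*(-4)*(-2 + 8))*47)*(-27) = ((2*(-4)*6)*47)*(-27) = -48*47*(-27) = -2256*(-27) = 60912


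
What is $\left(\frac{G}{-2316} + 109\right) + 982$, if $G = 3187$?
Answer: $\frac{2523569}{2316} \approx 1089.6$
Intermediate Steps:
$\left(\frac{G}{-2316} + 109\right) + 982 = \left(\frac{3187}{-2316} + 109\right) + 982 = \left(3187 \left(- \frac{1}{2316}\right) + 109\right) + 982 = \left(- \frac{3187}{2316} + 109\right) + 982 = \frac{249257}{2316} + 982 = \frac{2523569}{2316}$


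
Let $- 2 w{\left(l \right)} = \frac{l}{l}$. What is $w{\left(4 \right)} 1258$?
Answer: $-629$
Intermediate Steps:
$w{\left(l \right)} = - \frac{1}{2}$ ($w{\left(l \right)} = - \frac{l \frac{1}{l}}{2} = \left(- \frac{1}{2}\right) 1 = - \frac{1}{2}$)
$w{\left(4 \right)} 1258 = \left(- \frac{1}{2}\right) 1258 = -629$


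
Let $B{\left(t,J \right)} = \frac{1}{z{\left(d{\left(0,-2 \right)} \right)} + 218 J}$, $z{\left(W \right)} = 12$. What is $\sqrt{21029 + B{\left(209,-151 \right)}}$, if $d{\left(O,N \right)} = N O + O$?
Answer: $\frac{3 \sqrt{2530033651482}}{32906} \approx 145.01$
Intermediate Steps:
$d{\left(O,N \right)} = O + N O$
$B{\left(t,J \right)} = \frac{1}{12 + 218 J}$
$\sqrt{21029 + B{\left(209,-151 \right)}} = \sqrt{21029 + \frac{1}{2 \left(6 + 109 \left(-151\right)\right)}} = \sqrt{21029 + \frac{1}{2 \left(6 - 16459\right)}} = \sqrt{21029 + \frac{1}{2 \left(-16453\right)}} = \sqrt{21029 + \frac{1}{2} \left(- \frac{1}{16453}\right)} = \sqrt{21029 - \frac{1}{32906}} = \sqrt{\frac{691980273}{32906}} = \frac{3 \sqrt{2530033651482}}{32906}$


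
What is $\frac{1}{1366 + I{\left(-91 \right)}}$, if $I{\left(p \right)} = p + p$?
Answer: $\frac{1}{1184} \approx 0.00084459$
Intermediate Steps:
$I{\left(p \right)} = 2 p$
$\frac{1}{1366 + I{\left(-91 \right)}} = \frac{1}{1366 + 2 \left(-91\right)} = \frac{1}{1366 - 182} = \frac{1}{1184}$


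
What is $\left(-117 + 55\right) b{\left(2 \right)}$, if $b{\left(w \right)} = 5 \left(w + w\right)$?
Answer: $-1240$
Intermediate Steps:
$b{\left(w \right)} = 10 w$ ($b{\left(w \right)} = 5 \cdot 2 w = 10 w$)
$\left(-117 + 55\right) b{\left(2 \right)} = \left(-117 + 55\right) 10 \cdot 2 = \left(-62\right) 20 = -1240$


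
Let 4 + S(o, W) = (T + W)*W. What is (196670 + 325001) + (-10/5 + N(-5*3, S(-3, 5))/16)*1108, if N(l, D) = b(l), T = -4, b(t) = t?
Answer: 2073665/4 ≈ 5.1842e+5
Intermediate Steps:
S(o, W) = -4 + W*(-4 + W) (S(o, W) = -4 + (-4 + W)*W = -4 + W*(-4 + W))
N(l, D) = l
(196670 + 325001) + (-10/5 + N(-5*3, S(-3, 5))/16)*1108 = (196670 + 325001) + (-10/5 - 5*3/16)*1108 = 521671 + (-10*⅕ - 15*1/16)*1108 = 521671 + (-2 - 15/16)*1108 = 521671 - 47/16*1108 = 521671 - 13019/4 = 2073665/4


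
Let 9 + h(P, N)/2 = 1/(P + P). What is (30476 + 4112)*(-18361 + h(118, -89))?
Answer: -37505860974/59 ≈ -6.3569e+8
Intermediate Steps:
h(P, N) = -18 + 1/P (h(P, N) = -18 + 2/(P + P) = -18 + 2/((2*P)) = -18 + 2*(1/(2*P)) = -18 + 1/P)
(30476 + 4112)*(-18361 + h(118, -89)) = (30476 + 4112)*(-18361 + (-18 + 1/118)) = 34588*(-18361 + (-18 + 1/118)) = 34588*(-18361 - 2123/118) = 34588*(-2168721/118) = -37505860974/59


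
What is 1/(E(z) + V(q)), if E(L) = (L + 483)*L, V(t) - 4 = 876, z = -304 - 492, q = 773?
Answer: 1/250028 ≈ 3.9996e-6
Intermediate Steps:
z = -796
V(t) = 880 (V(t) = 4 + 876 = 880)
E(L) = L*(483 + L) (E(L) = (483 + L)*L = L*(483 + L))
1/(E(z) + V(q)) = 1/(-796*(483 - 796) + 880) = 1/(-796*(-313) + 880) = 1/(249148 + 880) = 1/250028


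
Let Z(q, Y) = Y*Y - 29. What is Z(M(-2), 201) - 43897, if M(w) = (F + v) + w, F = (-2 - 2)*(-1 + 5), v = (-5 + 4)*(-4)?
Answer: -3525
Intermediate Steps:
v = 4 (v = -1*(-4) = 4)
F = -16 (F = -4*4 = -16)
M(w) = -12 + w (M(w) = (-16 + 4) + w = -12 + w)
Z(q, Y) = -29 + Y² (Z(q, Y) = Y² - 29 = -29 + Y²)
Z(M(-2), 201) - 43897 = (-29 + 201²) - 43897 = (-29 + 40401) - 43897 = 40372 - 43897 = -3525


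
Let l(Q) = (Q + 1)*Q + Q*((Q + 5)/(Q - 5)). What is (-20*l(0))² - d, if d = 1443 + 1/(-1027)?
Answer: -1481960/1027 ≈ -1443.0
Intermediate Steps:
l(Q) = Q*(1 + Q) + Q*(5 + Q)/(-5 + Q) (l(Q) = (1 + Q)*Q + Q*((5 + Q)/(-5 + Q)) = Q*(1 + Q) + Q*((5 + Q)/(-5 + Q)) = Q*(1 + Q) + Q*(5 + Q)/(-5 + Q))
d = 1481960/1027 (d = 1443 - 1/1027 = 1481960/1027 ≈ 1443.0)
(-20*l(0))² - d = (-20*0²*(-3 + 0)/(-5 + 0))² - 1*1481960/1027 = (-0*(-3)/(-5))² - 1481960/1027 = (-0*(-1)*(-3)/5)² - 1481960/1027 = (-20*0)² - 1481960/1027 = 0² - 1481960/1027 = 0 - 1481960/1027 = -1481960/1027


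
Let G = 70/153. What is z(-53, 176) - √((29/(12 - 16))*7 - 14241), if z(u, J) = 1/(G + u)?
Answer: -153/8039 - I*√57167/2 ≈ -0.019032 - 119.55*I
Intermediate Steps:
G = 70/153 (G = 70*(1/153) = 70/153 ≈ 0.45752)
z(u, J) = 1/(70/153 + u)
z(-53, 176) - √((29/(12 - 16))*7 - 14241) = 153/(70 + 153*(-53)) - √((29/(12 - 16))*7 - 14241) = 153/(70 - 8109) - √((29/(-4))*7 - 14241) = 153/(-8039) - √(-¼*29*7 - 14241) = 153*(-1/8039) - √(-29/4*7 - 14241) = -153/8039 - √(-203/4 - 14241) = -153/8039 - √(-57167/4) = -153/8039 - I*√57167/2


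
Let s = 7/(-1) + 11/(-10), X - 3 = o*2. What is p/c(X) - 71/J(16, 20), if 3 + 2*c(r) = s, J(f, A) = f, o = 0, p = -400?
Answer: 120119/1776 ≈ 67.635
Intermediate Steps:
X = 3 (X = 3 + 0*2 = 3 + 0 = 3)
s = -81/10 (s = 7*(-1) + 11*(-⅒) = -7 - 11/10 = -81/10 ≈ -8.1000)
c(r) = -111/20 (c(r) = -3/2 + (½)*(-81/10) = -3/2 - 81/20 = -111/20)
p/c(X) - 71/J(16, 20) = -400/(-111/20) - 71/16 = -400*(-20/111) - 71*1/16 = 8000/111 - 71/16 = 120119/1776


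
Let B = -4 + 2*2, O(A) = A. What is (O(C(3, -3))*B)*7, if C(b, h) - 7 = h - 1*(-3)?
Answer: 0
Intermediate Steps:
C(b, h) = 10 + h (C(b, h) = 7 + (h - 1*(-3)) = 7 + (h + 3) = 7 + (3 + h) = 10 + h)
B = 0 (B = -4 + 4 = 0)
(O(C(3, -3))*B)*7 = ((10 - 3)*0)*7 = (7*0)*7 = 0*7 = 0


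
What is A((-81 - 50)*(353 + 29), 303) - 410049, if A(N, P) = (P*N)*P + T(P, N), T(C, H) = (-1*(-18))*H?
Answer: -4595616783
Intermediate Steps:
T(C, H) = 18*H
A(N, P) = 18*N + N*P² (A(N, P) = (P*N)*P + 18*N = (N*P)*P + 18*N = N*P² + 18*N = 18*N + N*P²)
A((-81 - 50)*(353 + 29), 303) - 410049 = ((-81 - 50)*(353 + 29))*(18 + 303²) - 410049 = (-131*382)*(18 + 91809) - 410049 = -50042*91827 - 410049 = -4595206734 - 410049 = -4595616783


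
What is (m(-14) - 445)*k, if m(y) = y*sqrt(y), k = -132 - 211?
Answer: 152635 + 4802*I*sqrt(14) ≈ 1.5264e+5 + 17967.0*I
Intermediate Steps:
k = -343
m(y) = y**(3/2)
(m(-14) - 445)*k = ((-14)**(3/2) - 445)*(-343) = (-14*I*sqrt(14) - 445)*(-343) = (-445 - 14*I*sqrt(14))*(-343) = 152635 + 4802*I*sqrt(14)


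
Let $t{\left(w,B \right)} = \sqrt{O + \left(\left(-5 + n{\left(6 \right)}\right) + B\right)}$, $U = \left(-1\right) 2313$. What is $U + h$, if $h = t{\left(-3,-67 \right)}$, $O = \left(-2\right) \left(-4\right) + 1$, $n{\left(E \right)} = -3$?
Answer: $-2313 + i \sqrt{66} \approx -2313.0 + 8.124 i$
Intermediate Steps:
$O = 9$ ($O = 8 + 1 = 9$)
$U = -2313$
$t{\left(w,B \right)} = \sqrt{1 + B}$ ($t{\left(w,B \right)} = \sqrt{9 + \left(\left(-5 - 3\right) + B\right)} = \sqrt{9 + \left(-8 + B\right)} = \sqrt{1 + B}$)
$h = i \sqrt{66}$ ($h = \sqrt{1 - 67} = \sqrt{-66} = i \sqrt{66} \approx 8.124 i$)
$U + h = -2313 + i \sqrt{66}$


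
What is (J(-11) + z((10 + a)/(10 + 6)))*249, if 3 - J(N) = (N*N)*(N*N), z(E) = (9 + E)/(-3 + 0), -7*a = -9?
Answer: -408314765/112 ≈ -3.6457e+6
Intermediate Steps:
a = 9/7 (a = -⅐*(-9) = 9/7 ≈ 1.2857)
z(E) = -3 - E/3 (z(E) = (9 + E)/(-3) = (9 + E)*(-⅓) = -3 - E/3)
J(N) = 3 - N⁴ (J(N) = 3 - N*N*N*N = 3 - N²*N² = 3 - N⁴)
(J(-11) + z((10 + a)/(10 + 6)))*249 = ((3 - 1*(-11)⁴) + (-3 - (10 + 9/7)/(3*(10 + 6))))*249 = ((3 - 1*14641) + (-3 - 79/(21*16)))*249 = ((3 - 14641) + (-3 - 79/(21*16)))*249 = (-14638 + (-3 - ⅓*79/112))*249 = (-14638 + (-3 - 79/336))*249 = (-14638 - 1087/336)*249 = -4919455/336*249 = -408314765/112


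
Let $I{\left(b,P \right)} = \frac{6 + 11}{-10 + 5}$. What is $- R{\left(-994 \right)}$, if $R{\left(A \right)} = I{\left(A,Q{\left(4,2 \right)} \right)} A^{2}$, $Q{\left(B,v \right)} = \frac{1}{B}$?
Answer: $\frac{16796612}{5} \approx 3.3593 \cdot 10^{6}$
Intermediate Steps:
$I{\left(b,P \right)} = - \frac{17}{5}$ ($I{\left(b,P \right)} = \frac{17}{-5} = 17 \left(- \frac{1}{5}\right) = - \frac{17}{5}$)
$R{\left(A \right)} = - \frac{17 A^{2}}{5}$
$- R{\left(-994 \right)} = - \frac{\left(-17\right) \left(-994\right)^{2}}{5} = - \frac{\left(-17\right) 988036}{5} = \left(-1\right) \left(- \frac{16796612}{5}\right) = \frac{16796612}{5}$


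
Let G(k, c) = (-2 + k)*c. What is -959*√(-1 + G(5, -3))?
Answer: -959*I*√10 ≈ -3032.6*I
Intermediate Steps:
G(k, c) = c*(-2 + k)
-959*√(-1 + G(5, -3)) = -959*√(-1 - 3*(-2 + 5)) = -959*√(-1 - 3*3) = -959*√(-1 - 9) = -959*I*√10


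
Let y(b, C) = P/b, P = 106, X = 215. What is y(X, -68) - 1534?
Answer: -329704/215 ≈ -1533.5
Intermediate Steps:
y(b, C) = 106/b
y(X, -68) - 1534 = 106/215 - 1534 = -329704/215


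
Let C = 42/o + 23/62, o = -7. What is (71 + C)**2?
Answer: 16426809/3844 ≈ 4273.4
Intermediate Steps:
C = -349/62 (C = 42/(-7) + 23/62 = 42*(-1/7) + 23*(1/62) = -6 + 23/62 = -349/62 ≈ -5.6290)
(71 + C)**2 = (71 - 349/62)**2 = (4053/62)**2 = 16426809/3844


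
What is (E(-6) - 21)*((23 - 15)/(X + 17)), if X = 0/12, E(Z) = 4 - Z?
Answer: -88/17 ≈ -5.1765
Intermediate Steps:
X = 0 (X = 0*(1/12) = 0)
(E(-6) - 21)*((23 - 15)/(X + 17)) = ((4 - 1*(-6)) - 21)*((23 - 15)/(0 + 17)) = ((4 + 6) - 21)*(8/17) = (10 - 21)*(8*(1/17)) = -11*8/17 = -88/17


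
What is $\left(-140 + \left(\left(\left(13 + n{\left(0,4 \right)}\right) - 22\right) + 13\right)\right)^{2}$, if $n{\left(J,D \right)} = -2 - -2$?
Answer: $18496$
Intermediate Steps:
$n{\left(J,D \right)} = 0$ ($n{\left(J,D \right)} = -2 + 2 = 0$)
$\left(-140 + \left(\left(\left(13 + n{\left(0,4 \right)}\right) - 22\right) + 13\right)\right)^{2} = \left(-140 + \left(\left(\left(13 + 0\right) - 22\right) + 13\right)\right)^{2} = \left(-140 + \left(\left(13 - 22\right) + 13\right)\right)^{2} = \left(-140 + \left(-9 + 13\right)\right)^{2} = \left(-140 + 4\right)^{2} = \left(-136\right)^{2} = 18496$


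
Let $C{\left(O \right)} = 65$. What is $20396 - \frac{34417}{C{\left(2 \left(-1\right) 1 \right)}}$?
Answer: $\frac{1291323}{65} \approx 19867.0$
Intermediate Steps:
$20396 - \frac{34417}{C{\left(2 \left(-1\right) 1 \right)}} = 20396 - \frac{34417}{65} = \frac{1291323}{65}$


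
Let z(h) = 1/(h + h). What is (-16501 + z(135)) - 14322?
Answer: -8322209/270 ≈ -30823.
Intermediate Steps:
z(h) = 1/(2*h)
(-16501 + z(135)) - 14322 = (-16501 + (1/2)/135) - 14322 = (-16501 + (1/2)*(1/135)) - 14322 = (-16501 + 1/270) - 14322 = -4455269/270 - 14322 = -8322209/270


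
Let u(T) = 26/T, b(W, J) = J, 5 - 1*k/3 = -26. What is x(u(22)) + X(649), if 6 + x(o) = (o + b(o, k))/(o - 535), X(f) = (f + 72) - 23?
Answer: 1015597/1468 ≈ 691.82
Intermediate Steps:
k = 93 (k = 15 - 3*(-26) = 15 + 78 = 93)
X(f) = 49 + f (X(f) = (72 + f) - 23 = 49 + f)
x(o) = -6 + (93 + o)/(-535 + o) (x(o) = -6 + (o + 93)/(o - 535) = -6 + (93 + o)/(-535 + o))
x(u(22)) + X(649) = (3303 - 130/22)/(-535 + 26/22) + (49 + 649) = (3303 - 130/22)/(-535 + 26*(1/22)) + 698 = (3303 - 5*13/11)/(-535 + 13/11) + 698 = (3303 - 65/11)/(-5872/11) + 698 = -11/5872*36268/11 + 698 = -9067/1468 + 698 = 1015597/1468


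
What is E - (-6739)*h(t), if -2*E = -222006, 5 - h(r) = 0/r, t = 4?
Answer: 144698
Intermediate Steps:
h(r) = 5 (h(r) = 5 - 0/r = 5 - 1*0 = 5 + 0 = 5)
E = 111003 (E = -1/2*(-222006) = 111003)
E - (-6739)*h(t) = 111003 - (-6739)*5 = 111003 - 1*(-33695) = 111003 + 33695 = 144698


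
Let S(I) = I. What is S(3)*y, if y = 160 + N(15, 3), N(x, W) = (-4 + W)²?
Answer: 483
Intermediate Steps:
y = 161 (y = 160 + (-4 + 3)² = 160 + (-1)² = 160 + 1 = 161)
S(3)*y = 3*161 = 483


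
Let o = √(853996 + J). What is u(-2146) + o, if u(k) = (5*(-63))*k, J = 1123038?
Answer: 675990 + √1977034 ≈ 6.7740e+5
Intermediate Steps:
u(k) = -315*k
o = √1977034 (o = √(853996 + 1123038) = √1977034 ≈ 1406.1)
u(-2146) + o = -315*(-2146) + √1977034 = 675990 + √1977034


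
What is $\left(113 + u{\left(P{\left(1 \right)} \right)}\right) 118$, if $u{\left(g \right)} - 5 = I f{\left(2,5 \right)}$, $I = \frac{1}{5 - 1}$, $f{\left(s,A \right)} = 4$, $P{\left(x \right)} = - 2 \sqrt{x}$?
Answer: $14042$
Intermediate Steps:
$I = \frac{1}{4} \approx 0.25$
$u{\left(g \right)} = 6$ ($u{\left(g \right)} = 5 + \frac{1}{4} \cdot 4 = 5 + 1 = 6$)
$\left(113 + u{\left(P{\left(1 \right)} \right)}\right) 118 = \left(113 + 6\right) 118 = 119 \cdot 118 = 14042$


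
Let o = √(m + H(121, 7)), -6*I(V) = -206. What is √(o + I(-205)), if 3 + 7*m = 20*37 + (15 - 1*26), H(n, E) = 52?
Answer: √(15141 + 63*√7630)/21 ≈ 6.8419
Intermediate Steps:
m = 726/7 (m = -3/7 + (20*37 + (15 - 1*26))/7 = -3/7 + (740 + (15 - 26))/7 = -3/7 + (740 - 11)/7 = -3/7 + (⅐)*729 = -3/7 + 729/7 = 726/7 ≈ 103.71)
I(V) = 103/3 (I(V) = -⅙*(-206) = 103/3)
o = √7630/7 (o = √(726/7 + 52) = √(1090/7) = √7630/7 ≈ 12.479)
√(o + I(-205)) = √(√7630/7 + 103/3) = √(103/3 + √7630/7)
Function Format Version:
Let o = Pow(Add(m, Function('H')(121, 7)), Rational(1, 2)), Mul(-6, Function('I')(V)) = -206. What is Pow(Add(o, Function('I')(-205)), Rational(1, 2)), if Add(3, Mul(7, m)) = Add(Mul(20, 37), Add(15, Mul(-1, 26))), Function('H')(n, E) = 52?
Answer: Mul(Rational(1, 21), Pow(Add(15141, Mul(63, Pow(7630, Rational(1, 2)))), Rational(1, 2))) ≈ 6.8419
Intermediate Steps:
m = Rational(726, 7) (m = Add(Rational(-3, 7), Mul(Rational(1, 7), Add(Mul(20, 37), Add(15, Mul(-1, 26))))) = Add(Rational(-3, 7), Mul(Rational(1, 7), Add(740, Add(15, -26)))) = Add(Rational(-3, 7), Mul(Rational(1, 7), Add(740, -11))) = Add(Rational(-3, 7), Mul(Rational(1, 7), 729)) = Add(Rational(-3, 7), Rational(729, 7)) = Rational(726, 7) ≈ 103.71)
Function('I')(V) = Rational(103, 3) (Function('I')(V) = Mul(Rational(-1, 6), -206) = Rational(103, 3))
o = Mul(Rational(1, 7), Pow(7630, Rational(1, 2))) (o = Pow(Add(Rational(726, 7), 52), Rational(1, 2)) = Pow(Rational(1090, 7), Rational(1, 2)) = Mul(Rational(1, 7), Pow(7630, Rational(1, 2))) ≈ 12.479)
Pow(Add(o, Function('I')(-205)), Rational(1, 2)) = Pow(Add(Mul(Rational(1, 7), Pow(7630, Rational(1, 2))), Rational(103, 3)), Rational(1, 2)) = Pow(Add(Rational(103, 3), Mul(Rational(1, 7), Pow(7630, Rational(1, 2)))), Rational(1, 2))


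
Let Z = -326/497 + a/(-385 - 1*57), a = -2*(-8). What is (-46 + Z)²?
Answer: 26301758418576/12064166569 ≈ 2180.2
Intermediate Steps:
a = 16
Z = -76022/109837 (Z = -326/497 + 16/(-385 - 1*57) = -326*1/497 + 16/(-385 - 57) = -326/497 + 16/(-442) = -326/497 + 16*(-1/442) = -326/497 - 8/221 = -76022/109837 ≈ -0.69213)
(-46 + Z)² = (-46 - 76022/109837)² = (-5128524/109837)² = 26301758418576/12064166569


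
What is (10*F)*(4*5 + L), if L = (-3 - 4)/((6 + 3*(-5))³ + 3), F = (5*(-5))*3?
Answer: -1815875/121 ≈ -15007.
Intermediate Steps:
F = -75 (F = -25*3 = -75)
L = 7/726 (L = -7/((6 - 15)³ + 3) = -7/((-9)³ + 3) = -7/(-729 + 3) = -7/(-726) = -7*(-1/726) = 7/726 ≈ 0.0096419)
(10*F)*(4*5 + L) = (10*(-75))*(4*5 + 7/726) = -750*(20 + 7/726) = -750*14527/726 = -1815875/121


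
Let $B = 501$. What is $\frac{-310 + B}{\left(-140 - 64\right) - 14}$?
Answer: $- \frac{191}{218} \approx -0.87615$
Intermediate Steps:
$\frac{-310 + B}{\left(-140 - 64\right) - 14} = \frac{-310 + 501}{\left(-140 - 64\right) - 14} = \frac{191}{\left(-140 - 64\right) - 14} = \frac{191}{-204 - 14} = \frac{191}{-218} = 191 \left(- \frac{1}{218}\right) = - \frac{191}{218}$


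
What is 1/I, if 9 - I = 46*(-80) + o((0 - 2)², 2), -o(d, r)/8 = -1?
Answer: 1/3681 ≈ 0.00027167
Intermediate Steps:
o(d, r) = 8 (o(d, r) = -8*(-1) = 8)
I = 3681 (I = 9 - (46*(-80) + 8) = 9 - (-3680 + 8) = 9 - 1*(-3672) = 9 + 3672 = 3681)
1/I = 1/3681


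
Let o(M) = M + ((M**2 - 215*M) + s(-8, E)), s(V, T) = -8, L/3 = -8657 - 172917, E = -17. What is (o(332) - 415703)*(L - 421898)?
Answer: 363966261700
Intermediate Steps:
L = -544722 (L = 3*(-8657 - 172917) = 3*(-181574) = -544722)
o(M) = -8 + M**2 - 214*M (o(M) = M + ((M**2 - 215*M) - 8) = M + (-8 + M**2 - 215*M) = -8 + M**2 - 214*M)
(o(332) - 415703)*(L - 421898) = ((-8 + 332**2 - 214*332) - 415703)*(-544722 - 421898) = ((-8 + 110224 - 71048) - 415703)*(-966620) = (39168 - 415703)*(-966620) = -376535*(-966620) = 363966261700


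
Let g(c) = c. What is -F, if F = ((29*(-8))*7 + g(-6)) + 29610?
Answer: -27980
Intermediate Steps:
F = 27980 (F = ((29*(-8))*7 - 6) + 29610 = (-232*7 - 6) + 29610 = (-1624 - 6) + 29610 = -1630 + 29610 = 27980)
-F = -1*27980 = -27980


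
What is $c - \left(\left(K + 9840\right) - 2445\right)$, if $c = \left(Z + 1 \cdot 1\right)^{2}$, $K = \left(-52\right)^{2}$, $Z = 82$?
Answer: $-3210$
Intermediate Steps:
$K = 2704$
$c = 6889$ ($c = \left(82 + 1 \cdot 1\right)^{2} = \left(82 + 1\right)^{2} = 83^{2} = 6889$)
$c - \left(\left(K + 9840\right) - 2445\right) = 6889 - \left(\left(2704 + 9840\right) - 2445\right) = 6889 - \left(12544 - 2445\right) = 6889 - 10099 = -3210$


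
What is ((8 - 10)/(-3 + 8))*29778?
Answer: -59556/5 ≈ -11911.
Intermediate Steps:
((8 - 10)/(-3 + 8))*29778 = -2/5*29778 = -59556/5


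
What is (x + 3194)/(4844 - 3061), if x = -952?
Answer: 2242/1783 ≈ 1.2574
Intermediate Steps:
(x + 3194)/(4844 - 3061) = (-952 + 3194)/(4844 - 3061) = 2242/1783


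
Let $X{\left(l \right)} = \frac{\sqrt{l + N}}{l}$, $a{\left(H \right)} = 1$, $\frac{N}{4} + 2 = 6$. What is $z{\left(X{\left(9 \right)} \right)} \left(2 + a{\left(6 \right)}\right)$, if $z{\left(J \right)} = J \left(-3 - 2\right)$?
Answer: $- \frac{25}{3} \approx -8.3333$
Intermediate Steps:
$N = 16$ ($N = -8 + 4 \cdot 6 = -8 + 24 = 16$)
$X{\left(l \right)} = \frac{\sqrt{16 + l}}{l}$ ($X{\left(l \right)} = \frac{\sqrt{l + 16}}{l} = \frac{\sqrt{16 + l}}{l}$)
$z{\left(J \right)} = - 5 J$ ($z{\left(J \right)} = J \left(-5\right) = - 5 J$)
$z{\left(X{\left(9 \right)} \right)} \left(2 + a{\left(6 \right)}\right) = - 5 \frac{\sqrt{16 + 9}}{9} \left(2 + 1\right) = - 5 \frac{\sqrt{25}}{9} \cdot 3 = - 5 \cdot \frac{1}{9} \cdot 5 \cdot 3 = \left(-5\right) \frac{5}{9} \cdot 3 = \left(- \frac{25}{9}\right) 3 = - \frac{25}{3}$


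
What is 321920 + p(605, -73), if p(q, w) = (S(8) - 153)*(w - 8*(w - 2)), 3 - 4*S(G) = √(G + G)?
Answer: 964629/4 ≈ 2.4116e+5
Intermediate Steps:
S(G) = ¾ - √2*√G/4 (S(G) = ¾ - √(G + G)/4 = ¾ - √2*√G/4)
p(q, w) = -2452 + 4291*w/4 (p(q, w) = ((¾ - √2*√8/4) - 153)*(w - 8*(w - 2)) = ((¾ - √2*2*√2/4) - 153)*(w - 8*(-2 + w)) = ((¾ - 1) - 153)*(w + (16 - 8*w)) = (-¼ - 153)*(16 - 7*w) = -613*(16 - 7*w)/4 = -2452 + 4291*w/4)
321920 + p(605, -73) = 321920 + (-2452 + (4291/4)*(-73)) = 321920 + (-2452 - 313243/4) = 321920 - 323051/4 = 964629/4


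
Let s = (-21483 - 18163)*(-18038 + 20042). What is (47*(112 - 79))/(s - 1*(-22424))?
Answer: -1551/79428160 ≈ -1.9527e-5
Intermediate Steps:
s = -79450584 (s = -39646*2004 = -79450584)
(47*(112 - 79))/(s - 1*(-22424)) = (47*(112 - 79))/(-79450584 - 1*(-22424)) = (47*33)/(-79450584 + 22424) = 1551/(-79428160) = 1551*(-1/79428160) = -1551/79428160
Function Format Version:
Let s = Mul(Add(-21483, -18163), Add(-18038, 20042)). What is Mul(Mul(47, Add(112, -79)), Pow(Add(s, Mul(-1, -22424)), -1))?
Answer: Rational(-1551, 79428160) ≈ -1.9527e-5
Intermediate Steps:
s = -79450584 (s = Mul(-39646, 2004) = -79450584)
Mul(Mul(47, Add(112, -79)), Pow(Add(s, Mul(-1, -22424)), -1)) = Mul(Mul(47, Add(112, -79)), Pow(Add(-79450584, Mul(-1, -22424)), -1)) = Mul(Mul(47, 33), Pow(Add(-79450584, 22424), -1)) = Mul(1551, Pow(-79428160, -1)) = Mul(1551, Rational(-1, 79428160)) = Rational(-1551, 79428160)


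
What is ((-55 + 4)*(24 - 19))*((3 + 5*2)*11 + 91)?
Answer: -59670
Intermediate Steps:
((-55 + 4)*(24 - 19))*((3 + 5*2)*11 + 91) = (-51*5)*((3 + 10)*11 + 91) = -255*(13*11 + 91) = -255*(143 + 91) = -255*234 = -59670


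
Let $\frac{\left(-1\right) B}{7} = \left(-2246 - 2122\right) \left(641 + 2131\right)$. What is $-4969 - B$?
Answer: $-84761641$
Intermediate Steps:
$B = 84756672$ ($B = - 7 \left(-2246 - 2122\right) \left(641 + 2131\right) = - 7 \left(\left(-4368\right) 2772\right) = \left(-7\right) \left(-12108096\right) = 84756672$)
$-4969 - B = -4969 - 84756672 = -84761641$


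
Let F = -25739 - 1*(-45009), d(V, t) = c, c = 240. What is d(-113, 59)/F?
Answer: 24/1927 ≈ 0.012455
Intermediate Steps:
d(V, t) = 240
F = 19270 (F = -25739 + 45009 = 19270)
d(-113, 59)/F = 240/19270 = 240*(1/19270) = 24/1927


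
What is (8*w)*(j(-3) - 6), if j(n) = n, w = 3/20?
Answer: -54/5 ≈ -10.800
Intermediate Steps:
w = 3/20 (w = 3*(1/20) = 3/20 ≈ 0.15000)
(8*w)*(j(-3) - 6) = (8*(3/20))*(-3 - 6) = (6/5)*(-9) = -54/5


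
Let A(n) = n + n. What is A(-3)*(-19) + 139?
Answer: 253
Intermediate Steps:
A(n) = 2*n
A(-3)*(-19) + 139 = (2*(-3))*(-19) + 139 = -6*(-19) + 139 = 114 + 139 = 253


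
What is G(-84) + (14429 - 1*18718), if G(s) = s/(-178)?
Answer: -381679/89 ≈ -4288.5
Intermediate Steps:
G(s) = -s/178 (G(s) = s*(-1/178) = -s/178)
G(-84) + (14429 - 1*18718) = -1/178*(-84) + (14429 - 1*18718) = 42/89 + (14429 - 18718) = 42/89 - 4289 = -381679/89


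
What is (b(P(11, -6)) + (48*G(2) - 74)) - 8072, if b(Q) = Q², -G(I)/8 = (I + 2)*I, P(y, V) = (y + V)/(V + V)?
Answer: -1615367/144 ≈ -11218.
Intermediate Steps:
P(y, V) = (V + y)/(2*V) (P(y, V) = (V + y)/((2*V)) = (V + y)*(1/(2*V)) = (V + y)/(2*V))
G(I) = -8*I*(2 + I) (G(I) = -8*(I + 2)*I = -8*(2 + I)*I = -8*I*(2 + I))
(b(P(11, -6)) + (48*G(2) - 74)) - 8072 = (((½)*(-6 + 11)/(-6))² + (48*(-8*2*(2 + 2)) - 74)) - 8072 = (((½)*(-⅙)*5)² + (48*(-8*2*4) - 74)) - 8072 = ((-5/12)² + (48*(-64) - 74)) - 8072 = (25/144 + (-3072 - 74)) - 8072 = (25/144 - 3146) - 8072 = -452999/144 - 8072 = -1615367/144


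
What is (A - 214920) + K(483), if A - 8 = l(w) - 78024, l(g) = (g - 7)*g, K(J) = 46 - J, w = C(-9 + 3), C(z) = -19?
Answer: -292879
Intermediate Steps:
w = -19
l(g) = g*(-7 + g) (l(g) = (-7 + g)*g = g*(-7 + g))
A = -77522 (A = 8 + (-19*(-7 - 19) - 78024) = 8 + (-19*(-26) - 78024) = 8 + (494 - 78024) = 8 - 77530 = -77522)
(A - 214920) + K(483) = (-77522 - 214920) + (46 - 1*483) = -292442 + (46 - 483) = -292442 - 437 = -292879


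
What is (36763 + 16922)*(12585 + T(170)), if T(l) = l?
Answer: 684752175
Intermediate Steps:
(36763 + 16922)*(12585 + T(170)) = (36763 + 16922)*(12585 + 170) = 53685*12755 = 684752175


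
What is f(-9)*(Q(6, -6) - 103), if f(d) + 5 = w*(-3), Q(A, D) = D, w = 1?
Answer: 872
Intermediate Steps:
f(d) = -8 (f(d) = -5 + 1*(-3) = -5 - 3 = -8)
f(-9)*(Q(6, -6) - 103) = -8*(-6 - 103) = -8*(-109) = 872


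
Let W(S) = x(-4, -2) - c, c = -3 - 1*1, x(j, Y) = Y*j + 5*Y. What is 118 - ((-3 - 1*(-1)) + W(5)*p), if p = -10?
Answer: 140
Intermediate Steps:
x(j, Y) = 5*Y + Y*j
c = -4 (c = -3 - 1 = -4)
W(S) = 2 (W(S) = -2*(5 - 4) - 1*(-4) = -2*1 + 4 = -2 + 4 = 2)
118 - ((-3 - 1*(-1)) + W(5)*p) = 118 - ((-3 - 1*(-1)) + 2*(-10)) = 118 - ((-3 + 1) - 20) = 118 - (-2 - 20) = 118 - 1*(-22) = 118 + 22 = 140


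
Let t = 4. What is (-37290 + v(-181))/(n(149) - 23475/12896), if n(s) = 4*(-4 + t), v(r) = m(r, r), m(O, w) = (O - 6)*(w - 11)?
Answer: 5957952/7825 ≈ 761.40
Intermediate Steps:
m(O, w) = (-11 + w)*(-6 + O) (m(O, w) = (-6 + O)*(-11 + w) = (-11 + w)*(-6 + O))
v(r) = 66 + r² - 17*r (v(r) = 66 - 11*r - 6*r + r*r = 66 - 11*r - 6*r + r² = 66 + r² - 17*r)
n(s) = 0 (n(s) = 4*(-4 + 4) = 4*0 = 0)
(-37290 + v(-181))/(n(149) - 23475/12896) = (-37290 + (66 + (-181)² - 17*(-181)))/(0 - 23475/12896) = (-37290 + (66 + 32761 + 3077))/(0 - 23475*1/12896) = (-37290 + 35904)/(0 - 23475/12896) = -1386/(-23475/12896) = -1386*(-12896/23475) = 5957952/7825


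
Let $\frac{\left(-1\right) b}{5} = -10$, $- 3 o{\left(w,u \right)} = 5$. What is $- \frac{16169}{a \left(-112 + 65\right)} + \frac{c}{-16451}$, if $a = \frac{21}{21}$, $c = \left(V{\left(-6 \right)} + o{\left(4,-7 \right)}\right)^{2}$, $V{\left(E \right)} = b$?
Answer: $\frac{2392977796}{6958773} \approx 343.88$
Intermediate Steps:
$o{\left(w,u \right)} = - \frac{5}{3}$ ($o{\left(w,u \right)} = \left(- \frac{1}{3}\right) 5 = - \frac{5}{3}$)
$b = 50$ ($b = \left(-5\right) \left(-10\right) = 50$)
$V{\left(E \right)} = 50$
$c = \frac{21025}{9}$ ($c = \left(50 - \frac{5}{3}\right)^{2} = \left(\frac{145}{3}\right)^{2} = \frac{21025}{9} \approx 2336.1$)
$a = 1$ ($a = 21 \cdot \frac{1}{21} = 1$)
$- \frac{16169}{a \left(-112 + 65\right)} + \frac{c}{-16451} = - \frac{16169}{1 \left(-112 + 65\right)} + \frac{21025}{9 \left(-16451\right)} = - \frac{16169}{1 \left(-47\right)} + \frac{21025}{9} \left(- \frac{1}{16451}\right) = - \frac{16169}{-47} - \frac{21025}{148059} = \left(-16169\right) \left(- \frac{1}{47}\right) - \frac{21025}{148059} = \frac{16169}{47} - \frac{21025}{148059} = \frac{2392977796}{6958773}$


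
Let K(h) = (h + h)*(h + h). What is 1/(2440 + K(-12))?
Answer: 1/3016 ≈ 0.00033156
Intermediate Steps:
K(h) = 4*h**2 (K(h) = (2*h)*(2*h) = 4*h**2)
1/(2440 + K(-12)) = 1/(2440 + 4*(-12)**2) = 1/(2440 + 4*144) = 1/(2440 + 576) = 1/3016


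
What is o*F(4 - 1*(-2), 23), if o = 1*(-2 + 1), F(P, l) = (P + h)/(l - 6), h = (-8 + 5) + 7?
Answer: -10/17 ≈ -0.58823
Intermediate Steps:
h = 4 (h = -3 + 7 = 4)
F(P, l) = (4 + P)/(-6 + l) (F(P, l) = (P + 4)/(l - 6) = (4 + P)/(-6 + l))
o = -1 (o = 1*(-1) = -1)
o*F(4 - 1*(-2), 23) = -(4 + (4 - 1*(-2)))/(-6 + 23) = -(4 + (4 + 2))/17 = -(4 + 6)/17 = -10/17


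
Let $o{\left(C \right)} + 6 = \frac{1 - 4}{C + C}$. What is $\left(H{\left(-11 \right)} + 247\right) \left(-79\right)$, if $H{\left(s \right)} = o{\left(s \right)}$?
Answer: $- \frac{419095}{22} \approx -19050.0$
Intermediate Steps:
$o{\left(C \right)} = -6 - \frac{3}{2 C}$ ($o{\left(C \right)} = -6 + \frac{1 - 4}{C + C} = -6 - \frac{3}{2 C}$)
$H{\left(s \right)} = -6 - \frac{3}{2 s}$
$\left(H{\left(-11 \right)} + 247\right) \left(-79\right) = \left(\left(-6 - \frac{3}{2 \left(-11\right)}\right) + 247\right) \left(-79\right) = \left(\left(-6 - - \frac{3}{22}\right) + 247\right) \left(-79\right) = \left(\left(-6 + \frac{3}{22}\right) + 247\right) \left(-79\right) = \left(- \frac{129}{22} + 247\right) \left(-79\right) = \frac{5305}{22} \left(-79\right) = - \frac{419095}{22}$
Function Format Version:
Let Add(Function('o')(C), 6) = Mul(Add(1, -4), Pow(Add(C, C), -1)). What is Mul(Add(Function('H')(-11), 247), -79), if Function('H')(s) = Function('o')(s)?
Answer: Rational(-419095, 22) ≈ -19050.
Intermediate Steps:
Function('o')(C) = Add(-6, Mul(Rational(-3, 2), Pow(C, -1))) (Function('o')(C) = Add(-6, Mul(Add(1, -4), Pow(Add(C, C), -1))) = Add(-6, Mul(-3, Pow(Mul(2, C), -1))) = Add(-6, Mul(-3, Mul(Rational(1, 2), Pow(C, -1)))) = Add(-6, Mul(Rational(-3, 2), Pow(C, -1))))
Function('H')(s) = Add(-6, Mul(Rational(-3, 2), Pow(s, -1)))
Mul(Add(Function('H')(-11), 247), -79) = Mul(Add(Add(-6, Mul(Rational(-3, 2), Pow(-11, -1))), 247), -79) = Mul(Add(Add(-6, Mul(Rational(-3, 2), Rational(-1, 11))), 247), -79) = Mul(Add(Add(-6, Rational(3, 22)), 247), -79) = Mul(Add(Rational(-129, 22), 247), -79) = Mul(Rational(5305, 22), -79) = Rational(-419095, 22)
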